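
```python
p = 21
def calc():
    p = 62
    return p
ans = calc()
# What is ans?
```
62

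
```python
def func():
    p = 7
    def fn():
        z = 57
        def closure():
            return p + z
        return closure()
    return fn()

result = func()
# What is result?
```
64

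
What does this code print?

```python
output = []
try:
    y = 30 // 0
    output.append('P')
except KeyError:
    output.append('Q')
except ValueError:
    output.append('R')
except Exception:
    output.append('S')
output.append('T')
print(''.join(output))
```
ST

ZeroDivisionError not specifically caught, falls to Exception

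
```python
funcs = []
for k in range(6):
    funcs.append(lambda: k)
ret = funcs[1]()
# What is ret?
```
5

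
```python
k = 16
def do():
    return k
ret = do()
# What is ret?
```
16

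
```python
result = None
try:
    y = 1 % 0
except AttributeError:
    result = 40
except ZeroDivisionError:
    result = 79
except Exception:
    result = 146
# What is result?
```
79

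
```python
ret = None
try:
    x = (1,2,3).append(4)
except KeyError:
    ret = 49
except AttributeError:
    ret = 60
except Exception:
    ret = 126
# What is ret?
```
60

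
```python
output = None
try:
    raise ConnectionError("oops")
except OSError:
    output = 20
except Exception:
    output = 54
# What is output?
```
20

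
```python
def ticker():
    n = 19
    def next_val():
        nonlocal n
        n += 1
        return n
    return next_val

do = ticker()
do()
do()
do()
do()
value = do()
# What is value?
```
24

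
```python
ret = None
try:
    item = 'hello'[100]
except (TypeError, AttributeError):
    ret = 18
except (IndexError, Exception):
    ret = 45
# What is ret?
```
45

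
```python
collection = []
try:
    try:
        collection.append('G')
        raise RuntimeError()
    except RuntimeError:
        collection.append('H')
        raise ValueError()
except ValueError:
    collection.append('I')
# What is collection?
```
['G', 'H', 'I']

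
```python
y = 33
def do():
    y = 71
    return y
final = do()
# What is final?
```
71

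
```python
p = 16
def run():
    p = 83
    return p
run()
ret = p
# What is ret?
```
16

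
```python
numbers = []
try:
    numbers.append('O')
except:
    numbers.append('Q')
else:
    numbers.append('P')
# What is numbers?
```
['O', 'P']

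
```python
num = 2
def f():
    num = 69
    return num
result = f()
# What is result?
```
69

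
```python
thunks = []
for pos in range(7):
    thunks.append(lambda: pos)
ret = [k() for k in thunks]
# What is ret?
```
[6, 6, 6, 6, 6, 6, 6]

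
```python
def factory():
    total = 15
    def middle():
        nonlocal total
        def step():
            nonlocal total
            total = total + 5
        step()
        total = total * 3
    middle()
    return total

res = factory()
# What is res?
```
60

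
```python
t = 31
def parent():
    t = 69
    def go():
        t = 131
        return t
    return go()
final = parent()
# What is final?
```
131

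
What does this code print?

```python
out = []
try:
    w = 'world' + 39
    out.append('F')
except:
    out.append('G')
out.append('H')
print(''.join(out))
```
GH

Exception raised in try, caught by bare except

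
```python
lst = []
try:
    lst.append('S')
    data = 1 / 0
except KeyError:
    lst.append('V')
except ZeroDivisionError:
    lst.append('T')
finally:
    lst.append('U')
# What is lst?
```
['S', 'T', 'U']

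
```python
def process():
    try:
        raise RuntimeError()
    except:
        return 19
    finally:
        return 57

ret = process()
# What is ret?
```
57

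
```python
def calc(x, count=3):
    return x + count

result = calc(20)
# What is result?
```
23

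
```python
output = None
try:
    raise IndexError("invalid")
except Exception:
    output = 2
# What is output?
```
2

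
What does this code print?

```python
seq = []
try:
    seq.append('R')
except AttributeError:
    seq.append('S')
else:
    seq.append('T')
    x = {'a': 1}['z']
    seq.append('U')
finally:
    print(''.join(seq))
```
RT

Try succeeds, else appends 'T', KeyError in else is uncaught, finally prints before exception propagates ('U' never appended)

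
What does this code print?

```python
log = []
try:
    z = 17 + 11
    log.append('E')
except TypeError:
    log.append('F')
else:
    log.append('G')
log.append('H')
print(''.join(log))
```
EGH

else block runs when no exception occurs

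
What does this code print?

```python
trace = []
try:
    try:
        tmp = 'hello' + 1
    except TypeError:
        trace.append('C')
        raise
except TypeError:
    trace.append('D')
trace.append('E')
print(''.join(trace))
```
CDE

raise without argument re-raises current exception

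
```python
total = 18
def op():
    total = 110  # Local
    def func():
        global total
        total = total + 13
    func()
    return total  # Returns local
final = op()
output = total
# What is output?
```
31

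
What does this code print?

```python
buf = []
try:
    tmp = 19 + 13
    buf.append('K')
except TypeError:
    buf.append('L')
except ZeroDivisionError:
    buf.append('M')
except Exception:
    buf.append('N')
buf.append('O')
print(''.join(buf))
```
KO

No exception, try block completes normally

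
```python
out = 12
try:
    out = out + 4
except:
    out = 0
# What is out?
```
16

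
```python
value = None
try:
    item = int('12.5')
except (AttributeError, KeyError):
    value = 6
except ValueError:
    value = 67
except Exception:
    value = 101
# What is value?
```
67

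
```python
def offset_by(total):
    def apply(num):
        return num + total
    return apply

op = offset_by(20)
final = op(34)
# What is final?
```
54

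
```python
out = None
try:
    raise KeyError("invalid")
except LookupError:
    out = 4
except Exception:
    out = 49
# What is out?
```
4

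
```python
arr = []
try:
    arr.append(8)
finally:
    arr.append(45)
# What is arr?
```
[8, 45]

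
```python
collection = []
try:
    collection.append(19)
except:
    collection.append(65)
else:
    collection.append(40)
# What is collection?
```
[19, 40]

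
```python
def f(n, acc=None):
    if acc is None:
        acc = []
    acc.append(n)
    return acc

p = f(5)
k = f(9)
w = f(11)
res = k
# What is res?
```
[9]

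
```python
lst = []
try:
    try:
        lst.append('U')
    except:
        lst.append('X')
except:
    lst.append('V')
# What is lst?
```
['U']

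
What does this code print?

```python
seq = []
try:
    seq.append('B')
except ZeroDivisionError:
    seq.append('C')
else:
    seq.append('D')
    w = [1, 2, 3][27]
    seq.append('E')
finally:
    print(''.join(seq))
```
BD

Try succeeds, else appends 'D', IndexError in else is uncaught, finally prints before exception propagates ('E' never appended)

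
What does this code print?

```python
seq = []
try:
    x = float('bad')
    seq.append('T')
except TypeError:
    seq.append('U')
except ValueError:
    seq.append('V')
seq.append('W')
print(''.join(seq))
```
VW

ValueError is caught by its specific handler, not TypeError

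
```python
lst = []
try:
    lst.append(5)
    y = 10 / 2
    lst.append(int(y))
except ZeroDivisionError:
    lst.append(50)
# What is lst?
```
[5, 5]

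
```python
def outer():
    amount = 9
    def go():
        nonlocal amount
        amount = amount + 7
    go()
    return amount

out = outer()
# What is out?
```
16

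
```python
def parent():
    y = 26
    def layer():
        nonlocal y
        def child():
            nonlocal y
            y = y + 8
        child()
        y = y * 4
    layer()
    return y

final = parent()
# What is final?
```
136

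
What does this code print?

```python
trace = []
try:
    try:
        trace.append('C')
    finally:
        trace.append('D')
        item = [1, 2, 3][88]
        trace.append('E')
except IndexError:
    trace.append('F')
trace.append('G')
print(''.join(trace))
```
CDFG

Exception in inner finally caught by outer except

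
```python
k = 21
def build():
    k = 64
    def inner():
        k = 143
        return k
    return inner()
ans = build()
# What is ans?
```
143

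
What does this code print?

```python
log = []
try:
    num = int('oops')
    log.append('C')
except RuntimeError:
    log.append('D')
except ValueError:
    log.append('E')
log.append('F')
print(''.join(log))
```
EF

ValueError is caught by its specific handler, not RuntimeError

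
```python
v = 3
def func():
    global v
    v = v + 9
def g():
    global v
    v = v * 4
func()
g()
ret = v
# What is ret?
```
48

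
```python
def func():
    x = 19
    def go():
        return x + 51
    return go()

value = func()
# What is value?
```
70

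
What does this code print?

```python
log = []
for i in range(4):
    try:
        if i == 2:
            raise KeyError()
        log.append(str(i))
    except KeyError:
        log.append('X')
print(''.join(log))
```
01X3

Exception on i=2 caught, loop continues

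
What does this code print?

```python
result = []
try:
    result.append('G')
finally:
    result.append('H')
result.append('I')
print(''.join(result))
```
GHI

try/finally without except, no exception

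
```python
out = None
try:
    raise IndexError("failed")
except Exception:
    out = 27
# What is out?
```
27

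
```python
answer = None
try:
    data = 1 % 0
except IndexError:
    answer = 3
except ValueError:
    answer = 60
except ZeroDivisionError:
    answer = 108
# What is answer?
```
108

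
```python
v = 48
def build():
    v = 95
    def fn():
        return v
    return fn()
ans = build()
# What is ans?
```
95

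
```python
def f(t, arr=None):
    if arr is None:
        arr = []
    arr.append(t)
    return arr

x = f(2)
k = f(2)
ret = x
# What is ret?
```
[2]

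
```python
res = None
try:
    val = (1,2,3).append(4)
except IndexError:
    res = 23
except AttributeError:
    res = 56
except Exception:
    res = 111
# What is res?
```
56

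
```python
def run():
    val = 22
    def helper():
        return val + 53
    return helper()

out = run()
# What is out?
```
75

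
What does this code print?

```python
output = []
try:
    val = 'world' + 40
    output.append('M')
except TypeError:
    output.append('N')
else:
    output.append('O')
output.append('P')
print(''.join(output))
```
NP

else block skipped when exception is caught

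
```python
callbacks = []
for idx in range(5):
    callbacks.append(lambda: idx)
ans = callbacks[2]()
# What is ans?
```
4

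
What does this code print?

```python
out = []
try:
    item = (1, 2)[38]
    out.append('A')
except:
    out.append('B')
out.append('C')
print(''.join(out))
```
BC

Exception raised in try, caught by bare except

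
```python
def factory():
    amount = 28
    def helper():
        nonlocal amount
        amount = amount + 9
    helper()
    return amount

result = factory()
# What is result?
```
37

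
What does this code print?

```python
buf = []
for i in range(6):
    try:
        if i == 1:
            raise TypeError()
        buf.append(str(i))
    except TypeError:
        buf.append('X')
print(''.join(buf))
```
0X2345

Exception on i=1 caught, loop continues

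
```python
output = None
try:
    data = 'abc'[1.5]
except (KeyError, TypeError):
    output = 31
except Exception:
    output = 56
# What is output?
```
31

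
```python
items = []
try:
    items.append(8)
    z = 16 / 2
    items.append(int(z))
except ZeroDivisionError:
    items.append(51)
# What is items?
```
[8, 8]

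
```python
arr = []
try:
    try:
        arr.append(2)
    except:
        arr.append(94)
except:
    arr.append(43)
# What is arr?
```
[2]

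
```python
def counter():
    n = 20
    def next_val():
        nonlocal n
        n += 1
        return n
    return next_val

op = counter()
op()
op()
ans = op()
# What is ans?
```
23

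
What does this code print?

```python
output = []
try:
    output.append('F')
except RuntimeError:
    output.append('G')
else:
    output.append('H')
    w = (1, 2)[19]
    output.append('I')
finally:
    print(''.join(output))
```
FH

Try succeeds, else appends 'H', IndexError in else is uncaught, finally prints before exception propagates ('I' never appended)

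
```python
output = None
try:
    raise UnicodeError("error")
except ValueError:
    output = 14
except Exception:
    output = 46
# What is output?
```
14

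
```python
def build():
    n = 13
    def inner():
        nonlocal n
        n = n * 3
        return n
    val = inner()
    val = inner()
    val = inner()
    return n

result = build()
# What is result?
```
351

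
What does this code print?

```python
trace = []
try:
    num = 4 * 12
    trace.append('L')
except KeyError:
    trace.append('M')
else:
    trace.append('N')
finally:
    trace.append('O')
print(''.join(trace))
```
LNO

else runs before finally when no exception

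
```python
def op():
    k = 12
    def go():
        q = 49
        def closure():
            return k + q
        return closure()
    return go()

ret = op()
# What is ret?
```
61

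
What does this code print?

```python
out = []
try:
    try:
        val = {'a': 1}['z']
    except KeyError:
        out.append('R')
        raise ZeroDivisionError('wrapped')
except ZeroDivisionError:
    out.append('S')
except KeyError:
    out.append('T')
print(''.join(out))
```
RS

New ZeroDivisionError raised, caught by outer ZeroDivisionError handler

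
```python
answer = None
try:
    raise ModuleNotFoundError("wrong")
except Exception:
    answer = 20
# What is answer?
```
20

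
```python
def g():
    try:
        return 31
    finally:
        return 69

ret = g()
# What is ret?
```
69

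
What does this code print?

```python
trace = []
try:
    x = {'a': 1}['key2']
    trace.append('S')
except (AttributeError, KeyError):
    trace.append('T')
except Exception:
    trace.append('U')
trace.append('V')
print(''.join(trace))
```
TV

KeyError matches tuple containing it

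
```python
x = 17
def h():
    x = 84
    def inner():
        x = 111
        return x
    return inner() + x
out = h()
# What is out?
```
195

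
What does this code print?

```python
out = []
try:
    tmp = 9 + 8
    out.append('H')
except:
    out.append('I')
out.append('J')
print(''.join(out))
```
HJ

No exception, try block completes normally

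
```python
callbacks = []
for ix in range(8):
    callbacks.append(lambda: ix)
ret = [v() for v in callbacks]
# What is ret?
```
[7, 7, 7, 7, 7, 7, 7, 7]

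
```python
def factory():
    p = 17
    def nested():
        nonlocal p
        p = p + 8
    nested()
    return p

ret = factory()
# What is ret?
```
25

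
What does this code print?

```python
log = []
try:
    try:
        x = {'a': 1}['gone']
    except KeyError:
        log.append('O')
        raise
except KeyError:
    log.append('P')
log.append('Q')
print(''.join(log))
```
OPQ

raise without argument re-raises current exception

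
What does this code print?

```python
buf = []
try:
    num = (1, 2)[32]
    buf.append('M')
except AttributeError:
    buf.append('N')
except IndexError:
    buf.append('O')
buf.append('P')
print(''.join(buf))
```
OP

IndexError is caught by its specific handler, not AttributeError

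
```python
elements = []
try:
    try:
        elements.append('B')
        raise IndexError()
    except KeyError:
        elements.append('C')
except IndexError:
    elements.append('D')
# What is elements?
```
['B', 'D']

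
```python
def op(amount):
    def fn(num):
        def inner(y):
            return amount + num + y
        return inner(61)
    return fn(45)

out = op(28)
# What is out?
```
134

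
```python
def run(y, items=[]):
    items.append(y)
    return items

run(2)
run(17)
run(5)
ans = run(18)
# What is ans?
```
[2, 17, 5, 18]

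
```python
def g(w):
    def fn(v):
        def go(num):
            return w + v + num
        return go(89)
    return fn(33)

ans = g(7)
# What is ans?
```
129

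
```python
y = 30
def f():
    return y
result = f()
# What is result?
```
30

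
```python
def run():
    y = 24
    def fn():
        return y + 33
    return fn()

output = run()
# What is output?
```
57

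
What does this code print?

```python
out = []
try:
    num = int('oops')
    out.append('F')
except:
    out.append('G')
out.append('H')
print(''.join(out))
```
GH

Exception raised in try, caught by bare except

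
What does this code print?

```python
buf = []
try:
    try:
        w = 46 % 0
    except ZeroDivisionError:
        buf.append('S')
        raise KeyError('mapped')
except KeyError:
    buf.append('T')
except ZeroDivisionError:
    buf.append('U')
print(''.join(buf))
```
ST

New KeyError raised, caught by outer KeyError handler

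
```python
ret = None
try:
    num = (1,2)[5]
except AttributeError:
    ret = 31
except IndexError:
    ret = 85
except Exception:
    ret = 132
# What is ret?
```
85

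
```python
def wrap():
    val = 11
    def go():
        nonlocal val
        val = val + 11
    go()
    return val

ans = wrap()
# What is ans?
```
22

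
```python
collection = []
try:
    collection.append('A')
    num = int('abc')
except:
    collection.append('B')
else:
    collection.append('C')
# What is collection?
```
['A', 'B']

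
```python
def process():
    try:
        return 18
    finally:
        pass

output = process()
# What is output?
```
18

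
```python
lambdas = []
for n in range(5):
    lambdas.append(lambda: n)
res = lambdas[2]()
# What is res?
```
4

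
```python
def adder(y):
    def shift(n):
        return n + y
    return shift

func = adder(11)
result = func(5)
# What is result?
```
16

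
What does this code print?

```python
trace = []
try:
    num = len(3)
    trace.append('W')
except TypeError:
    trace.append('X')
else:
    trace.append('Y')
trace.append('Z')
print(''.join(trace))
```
XZ

else block skipped when exception is caught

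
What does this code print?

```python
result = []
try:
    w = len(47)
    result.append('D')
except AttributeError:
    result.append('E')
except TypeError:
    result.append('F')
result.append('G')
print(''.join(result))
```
FG

TypeError is caught by its specific handler, not AttributeError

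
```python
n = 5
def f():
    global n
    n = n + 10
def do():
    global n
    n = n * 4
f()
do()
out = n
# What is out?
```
60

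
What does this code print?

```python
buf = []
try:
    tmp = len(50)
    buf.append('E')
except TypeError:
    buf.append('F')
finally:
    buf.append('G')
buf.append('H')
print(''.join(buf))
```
FGH

finally always runs, even after exception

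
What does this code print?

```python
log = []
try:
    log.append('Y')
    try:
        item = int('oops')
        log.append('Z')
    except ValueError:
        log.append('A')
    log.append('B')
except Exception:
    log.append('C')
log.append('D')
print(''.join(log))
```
YABD

Inner exception caught by inner handler, outer continues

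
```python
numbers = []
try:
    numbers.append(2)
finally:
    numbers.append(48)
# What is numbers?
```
[2, 48]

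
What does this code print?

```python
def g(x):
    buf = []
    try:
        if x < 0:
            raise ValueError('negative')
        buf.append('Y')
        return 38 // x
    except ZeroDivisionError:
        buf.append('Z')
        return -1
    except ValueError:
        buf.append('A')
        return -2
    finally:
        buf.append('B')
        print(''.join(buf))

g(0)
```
YZB

x=0 causes ZeroDivisionError, caught, finally prints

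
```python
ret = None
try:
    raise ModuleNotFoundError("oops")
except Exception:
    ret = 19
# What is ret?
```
19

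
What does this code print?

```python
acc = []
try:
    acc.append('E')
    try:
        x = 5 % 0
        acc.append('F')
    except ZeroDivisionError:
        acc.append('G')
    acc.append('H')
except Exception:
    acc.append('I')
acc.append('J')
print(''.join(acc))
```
EGHJ

Inner exception caught by inner handler, outer continues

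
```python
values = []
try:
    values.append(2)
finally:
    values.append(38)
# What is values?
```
[2, 38]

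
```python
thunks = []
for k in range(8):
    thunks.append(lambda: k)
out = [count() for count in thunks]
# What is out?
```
[7, 7, 7, 7, 7, 7, 7, 7]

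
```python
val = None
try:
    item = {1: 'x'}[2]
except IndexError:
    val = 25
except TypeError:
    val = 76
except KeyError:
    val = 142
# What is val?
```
142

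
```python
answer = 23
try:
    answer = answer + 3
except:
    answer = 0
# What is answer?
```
26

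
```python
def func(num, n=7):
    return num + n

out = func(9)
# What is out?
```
16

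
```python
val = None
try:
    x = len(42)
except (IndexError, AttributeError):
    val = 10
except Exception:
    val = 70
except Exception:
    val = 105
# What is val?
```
70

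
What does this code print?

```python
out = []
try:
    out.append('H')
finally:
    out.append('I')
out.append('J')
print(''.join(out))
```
HIJ

try/finally without except, no exception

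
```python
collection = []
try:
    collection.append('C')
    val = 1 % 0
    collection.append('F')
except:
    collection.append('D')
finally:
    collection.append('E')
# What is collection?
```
['C', 'D', 'E']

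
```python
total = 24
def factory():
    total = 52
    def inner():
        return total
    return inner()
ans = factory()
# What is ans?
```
52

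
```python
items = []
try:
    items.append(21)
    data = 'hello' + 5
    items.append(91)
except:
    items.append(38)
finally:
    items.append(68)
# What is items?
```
[21, 38, 68]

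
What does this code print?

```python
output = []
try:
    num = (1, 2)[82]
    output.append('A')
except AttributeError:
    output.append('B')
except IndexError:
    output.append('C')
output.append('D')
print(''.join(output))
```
CD

IndexError is caught by its specific handler, not AttributeError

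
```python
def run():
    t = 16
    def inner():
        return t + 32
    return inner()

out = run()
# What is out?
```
48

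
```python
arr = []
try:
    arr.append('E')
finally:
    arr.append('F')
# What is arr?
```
['E', 'F']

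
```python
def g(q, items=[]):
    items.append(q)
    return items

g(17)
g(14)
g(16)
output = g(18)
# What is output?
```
[17, 14, 16, 18]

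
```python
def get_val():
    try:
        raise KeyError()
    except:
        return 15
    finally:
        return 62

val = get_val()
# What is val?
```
62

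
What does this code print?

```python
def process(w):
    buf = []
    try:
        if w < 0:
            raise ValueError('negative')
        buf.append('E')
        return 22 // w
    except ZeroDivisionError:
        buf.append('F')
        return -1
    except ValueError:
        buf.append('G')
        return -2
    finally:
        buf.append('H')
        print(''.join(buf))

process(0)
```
EFH

w=0 causes ZeroDivisionError, caught, finally prints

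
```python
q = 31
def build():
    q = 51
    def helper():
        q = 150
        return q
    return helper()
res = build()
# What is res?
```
150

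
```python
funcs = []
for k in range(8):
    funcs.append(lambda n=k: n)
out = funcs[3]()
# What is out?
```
3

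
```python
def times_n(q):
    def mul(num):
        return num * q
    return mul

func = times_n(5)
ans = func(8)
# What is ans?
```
40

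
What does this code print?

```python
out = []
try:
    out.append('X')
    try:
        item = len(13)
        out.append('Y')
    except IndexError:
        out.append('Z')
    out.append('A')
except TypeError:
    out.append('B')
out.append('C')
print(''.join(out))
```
XBC

Inner handler doesn't match, propagates to outer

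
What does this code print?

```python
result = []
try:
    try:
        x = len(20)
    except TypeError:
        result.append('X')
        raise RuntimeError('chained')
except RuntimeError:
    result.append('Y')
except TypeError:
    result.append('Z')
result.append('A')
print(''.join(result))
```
XYA

RuntimeError raised and caught, original TypeError not re-raised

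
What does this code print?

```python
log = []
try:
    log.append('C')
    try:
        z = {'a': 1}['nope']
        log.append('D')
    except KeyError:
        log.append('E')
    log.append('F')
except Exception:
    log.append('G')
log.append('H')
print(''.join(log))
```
CEFH

Inner exception caught by inner handler, outer continues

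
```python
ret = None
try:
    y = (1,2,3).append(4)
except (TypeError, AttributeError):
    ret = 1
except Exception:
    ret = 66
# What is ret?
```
1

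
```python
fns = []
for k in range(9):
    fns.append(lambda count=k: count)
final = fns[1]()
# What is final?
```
1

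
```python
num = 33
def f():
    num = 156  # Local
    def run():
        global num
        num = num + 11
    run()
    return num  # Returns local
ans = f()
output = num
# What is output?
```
44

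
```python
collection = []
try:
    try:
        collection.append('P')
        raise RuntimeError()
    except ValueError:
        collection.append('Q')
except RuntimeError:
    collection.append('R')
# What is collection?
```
['P', 'R']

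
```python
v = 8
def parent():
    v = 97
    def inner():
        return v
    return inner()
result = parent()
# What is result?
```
97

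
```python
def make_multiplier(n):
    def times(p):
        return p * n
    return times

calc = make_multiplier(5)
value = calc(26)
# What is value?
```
130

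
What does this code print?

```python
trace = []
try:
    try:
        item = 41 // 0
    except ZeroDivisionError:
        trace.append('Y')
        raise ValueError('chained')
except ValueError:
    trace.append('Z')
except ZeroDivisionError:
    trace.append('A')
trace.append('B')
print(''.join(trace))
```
YZB

ValueError raised and caught, original ZeroDivisionError not re-raised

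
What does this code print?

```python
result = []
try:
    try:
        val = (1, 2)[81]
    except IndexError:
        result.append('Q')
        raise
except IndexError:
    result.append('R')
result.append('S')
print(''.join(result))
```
QRS

raise without argument re-raises current exception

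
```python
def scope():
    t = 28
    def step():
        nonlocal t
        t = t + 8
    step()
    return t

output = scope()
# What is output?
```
36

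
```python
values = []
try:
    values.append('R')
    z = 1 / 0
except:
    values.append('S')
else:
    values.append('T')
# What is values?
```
['R', 'S']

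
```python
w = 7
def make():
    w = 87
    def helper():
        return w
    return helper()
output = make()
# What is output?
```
87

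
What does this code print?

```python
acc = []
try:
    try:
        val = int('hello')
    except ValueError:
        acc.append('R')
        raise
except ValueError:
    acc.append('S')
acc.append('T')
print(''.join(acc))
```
RST

raise without argument re-raises current exception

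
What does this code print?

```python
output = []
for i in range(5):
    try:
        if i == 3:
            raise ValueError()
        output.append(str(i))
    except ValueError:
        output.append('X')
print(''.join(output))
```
012X4

Exception on i=3 caught, loop continues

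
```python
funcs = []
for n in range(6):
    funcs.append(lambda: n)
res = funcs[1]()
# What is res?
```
5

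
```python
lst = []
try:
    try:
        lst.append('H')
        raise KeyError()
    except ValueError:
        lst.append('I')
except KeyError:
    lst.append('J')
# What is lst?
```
['H', 'J']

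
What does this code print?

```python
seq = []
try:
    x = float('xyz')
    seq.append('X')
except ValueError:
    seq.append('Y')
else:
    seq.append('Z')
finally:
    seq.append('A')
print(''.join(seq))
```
YA

Exception: except runs, else skipped, finally runs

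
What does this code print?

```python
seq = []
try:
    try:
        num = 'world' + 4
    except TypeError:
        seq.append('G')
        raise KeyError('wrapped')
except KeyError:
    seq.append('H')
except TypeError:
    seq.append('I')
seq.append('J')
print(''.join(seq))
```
GHJ

KeyError raised and caught, original TypeError not re-raised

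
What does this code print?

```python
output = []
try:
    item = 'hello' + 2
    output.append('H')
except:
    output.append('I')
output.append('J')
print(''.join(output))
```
IJ

Exception raised in try, caught by bare except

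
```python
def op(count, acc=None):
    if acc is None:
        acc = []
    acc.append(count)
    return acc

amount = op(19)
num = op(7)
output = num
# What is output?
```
[7]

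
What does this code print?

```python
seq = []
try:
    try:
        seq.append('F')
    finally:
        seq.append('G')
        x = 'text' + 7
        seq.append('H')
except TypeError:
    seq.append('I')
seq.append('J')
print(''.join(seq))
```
FGIJ

Exception in inner finally caught by outer except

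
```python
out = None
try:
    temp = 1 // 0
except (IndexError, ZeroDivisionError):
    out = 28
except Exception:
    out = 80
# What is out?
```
28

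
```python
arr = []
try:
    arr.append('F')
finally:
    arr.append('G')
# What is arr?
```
['F', 'G']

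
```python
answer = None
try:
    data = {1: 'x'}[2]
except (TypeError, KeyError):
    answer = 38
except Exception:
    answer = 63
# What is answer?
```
38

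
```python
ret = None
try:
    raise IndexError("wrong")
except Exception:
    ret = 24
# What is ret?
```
24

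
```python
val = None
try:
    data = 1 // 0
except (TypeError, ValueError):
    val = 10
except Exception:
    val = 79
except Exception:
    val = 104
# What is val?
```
79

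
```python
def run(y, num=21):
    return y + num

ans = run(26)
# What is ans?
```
47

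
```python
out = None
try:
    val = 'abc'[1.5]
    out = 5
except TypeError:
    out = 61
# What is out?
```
61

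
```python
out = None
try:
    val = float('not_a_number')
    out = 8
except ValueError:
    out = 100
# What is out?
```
100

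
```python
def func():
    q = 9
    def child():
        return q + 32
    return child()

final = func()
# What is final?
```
41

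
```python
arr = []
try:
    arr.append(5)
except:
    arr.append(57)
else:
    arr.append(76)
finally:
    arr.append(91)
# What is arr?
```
[5, 76, 91]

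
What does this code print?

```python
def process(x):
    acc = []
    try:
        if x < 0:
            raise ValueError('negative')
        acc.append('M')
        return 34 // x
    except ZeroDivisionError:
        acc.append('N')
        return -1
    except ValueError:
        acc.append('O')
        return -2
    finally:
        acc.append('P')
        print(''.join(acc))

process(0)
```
MNP

x=0 causes ZeroDivisionError, caught, finally prints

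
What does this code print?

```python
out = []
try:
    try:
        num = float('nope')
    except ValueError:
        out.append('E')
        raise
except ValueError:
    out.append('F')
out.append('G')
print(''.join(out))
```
EFG

raise without argument re-raises current exception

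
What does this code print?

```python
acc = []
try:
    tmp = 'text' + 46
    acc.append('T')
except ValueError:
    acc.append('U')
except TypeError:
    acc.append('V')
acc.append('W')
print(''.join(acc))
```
VW

TypeError is caught by its specific handler, not ValueError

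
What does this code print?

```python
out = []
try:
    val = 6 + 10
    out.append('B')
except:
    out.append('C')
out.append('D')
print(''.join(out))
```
BD

No exception, try block completes normally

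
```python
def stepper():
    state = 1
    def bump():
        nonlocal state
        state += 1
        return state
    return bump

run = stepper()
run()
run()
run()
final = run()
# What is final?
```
5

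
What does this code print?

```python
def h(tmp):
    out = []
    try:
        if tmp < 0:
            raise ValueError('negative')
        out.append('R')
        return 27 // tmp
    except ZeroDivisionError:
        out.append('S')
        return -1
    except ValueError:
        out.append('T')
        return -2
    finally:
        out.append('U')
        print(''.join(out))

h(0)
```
RSU

tmp=0 causes ZeroDivisionError, caught, finally prints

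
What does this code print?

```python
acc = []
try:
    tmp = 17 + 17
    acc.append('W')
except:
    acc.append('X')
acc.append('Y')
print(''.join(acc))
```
WY

No exception, try block completes normally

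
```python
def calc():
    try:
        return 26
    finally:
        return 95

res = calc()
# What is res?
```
95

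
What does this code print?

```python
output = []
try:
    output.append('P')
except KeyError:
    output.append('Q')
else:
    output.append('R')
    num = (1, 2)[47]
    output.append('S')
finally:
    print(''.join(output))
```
PR

Try succeeds, else appends 'R', IndexError in else is uncaught, finally prints before exception propagates ('S' never appended)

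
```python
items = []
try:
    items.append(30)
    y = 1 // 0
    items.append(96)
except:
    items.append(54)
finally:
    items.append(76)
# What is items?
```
[30, 54, 76]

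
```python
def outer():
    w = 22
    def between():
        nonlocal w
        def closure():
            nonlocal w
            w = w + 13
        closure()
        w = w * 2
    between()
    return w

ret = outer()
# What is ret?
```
70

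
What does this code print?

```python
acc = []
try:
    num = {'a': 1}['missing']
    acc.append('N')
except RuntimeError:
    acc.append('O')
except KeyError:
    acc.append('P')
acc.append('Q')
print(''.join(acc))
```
PQ

KeyError is caught by its specific handler, not RuntimeError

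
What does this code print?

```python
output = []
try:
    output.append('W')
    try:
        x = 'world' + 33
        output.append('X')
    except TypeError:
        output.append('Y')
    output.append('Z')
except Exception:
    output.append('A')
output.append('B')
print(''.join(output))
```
WYZB

Inner exception caught by inner handler, outer continues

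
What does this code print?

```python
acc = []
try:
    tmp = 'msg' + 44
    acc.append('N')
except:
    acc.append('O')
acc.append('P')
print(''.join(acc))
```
OP

Exception raised in try, caught by bare except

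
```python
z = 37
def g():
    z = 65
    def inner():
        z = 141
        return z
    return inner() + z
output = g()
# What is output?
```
206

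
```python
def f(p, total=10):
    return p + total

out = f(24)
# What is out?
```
34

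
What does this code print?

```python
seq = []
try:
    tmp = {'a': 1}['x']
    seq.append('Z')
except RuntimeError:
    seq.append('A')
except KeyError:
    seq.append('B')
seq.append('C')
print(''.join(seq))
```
BC

KeyError is caught by its specific handler, not RuntimeError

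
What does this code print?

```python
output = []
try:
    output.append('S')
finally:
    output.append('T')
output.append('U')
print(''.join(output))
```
STU

try/finally without except, no exception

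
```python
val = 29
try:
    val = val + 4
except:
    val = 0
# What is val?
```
33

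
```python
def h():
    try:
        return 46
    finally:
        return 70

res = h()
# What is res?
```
70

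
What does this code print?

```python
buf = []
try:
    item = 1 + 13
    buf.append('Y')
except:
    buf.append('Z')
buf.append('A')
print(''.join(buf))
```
YA

No exception, try block completes normally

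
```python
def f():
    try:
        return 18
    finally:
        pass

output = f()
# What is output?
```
18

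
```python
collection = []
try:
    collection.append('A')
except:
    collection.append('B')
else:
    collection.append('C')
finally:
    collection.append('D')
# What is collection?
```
['A', 'C', 'D']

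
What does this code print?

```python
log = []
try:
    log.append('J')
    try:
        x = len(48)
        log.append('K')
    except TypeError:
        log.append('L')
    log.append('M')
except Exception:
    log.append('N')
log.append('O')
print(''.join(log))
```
JLMO

Inner exception caught by inner handler, outer continues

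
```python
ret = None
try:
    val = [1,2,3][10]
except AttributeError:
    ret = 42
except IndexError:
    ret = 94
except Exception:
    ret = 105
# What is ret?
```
94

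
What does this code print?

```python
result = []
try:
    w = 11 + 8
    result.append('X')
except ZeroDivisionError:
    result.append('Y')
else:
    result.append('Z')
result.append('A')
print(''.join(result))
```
XZA

else block runs when no exception occurs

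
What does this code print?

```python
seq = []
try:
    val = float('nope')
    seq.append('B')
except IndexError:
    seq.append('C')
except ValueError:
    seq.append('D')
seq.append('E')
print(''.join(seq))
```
DE

ValueError is caught by its specific handler, not IndexError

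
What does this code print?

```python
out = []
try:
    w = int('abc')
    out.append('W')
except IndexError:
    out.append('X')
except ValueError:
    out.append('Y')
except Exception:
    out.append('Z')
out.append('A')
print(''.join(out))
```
YA

ValueError matches before generic Exception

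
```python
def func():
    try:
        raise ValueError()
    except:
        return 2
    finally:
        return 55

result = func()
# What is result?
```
55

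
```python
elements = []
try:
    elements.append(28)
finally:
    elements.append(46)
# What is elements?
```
[28, 46]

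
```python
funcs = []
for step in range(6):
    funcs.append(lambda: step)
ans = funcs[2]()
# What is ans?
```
5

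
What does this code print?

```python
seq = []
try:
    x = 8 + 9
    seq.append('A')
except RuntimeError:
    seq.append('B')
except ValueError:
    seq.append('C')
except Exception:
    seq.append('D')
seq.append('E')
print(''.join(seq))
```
AE

No exception, try block completes normally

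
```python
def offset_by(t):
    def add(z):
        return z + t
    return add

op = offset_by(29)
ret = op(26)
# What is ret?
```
55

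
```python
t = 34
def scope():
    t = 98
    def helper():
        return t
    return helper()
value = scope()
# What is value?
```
98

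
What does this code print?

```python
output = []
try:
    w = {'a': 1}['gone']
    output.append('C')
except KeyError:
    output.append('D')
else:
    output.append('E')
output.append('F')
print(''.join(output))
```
DF

else block skipped when exception is caught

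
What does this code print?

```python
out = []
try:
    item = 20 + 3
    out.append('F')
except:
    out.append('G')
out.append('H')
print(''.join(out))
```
FH

No exception, try block completes normally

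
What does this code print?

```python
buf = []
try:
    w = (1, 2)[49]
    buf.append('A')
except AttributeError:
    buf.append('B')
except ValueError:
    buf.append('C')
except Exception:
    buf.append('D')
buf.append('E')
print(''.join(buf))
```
DE

IndexError not specifically caught, falls to Exception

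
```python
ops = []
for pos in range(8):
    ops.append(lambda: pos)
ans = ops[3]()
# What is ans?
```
7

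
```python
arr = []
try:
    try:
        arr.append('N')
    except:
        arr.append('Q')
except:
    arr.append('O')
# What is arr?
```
['N']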